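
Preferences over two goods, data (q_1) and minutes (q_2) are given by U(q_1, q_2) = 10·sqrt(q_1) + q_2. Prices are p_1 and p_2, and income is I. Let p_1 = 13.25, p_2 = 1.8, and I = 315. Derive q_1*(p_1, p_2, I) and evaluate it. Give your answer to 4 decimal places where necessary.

Plugging in: q_1* = (5·1.8/13.25)² = 0.4614.

q_1* = 0.4614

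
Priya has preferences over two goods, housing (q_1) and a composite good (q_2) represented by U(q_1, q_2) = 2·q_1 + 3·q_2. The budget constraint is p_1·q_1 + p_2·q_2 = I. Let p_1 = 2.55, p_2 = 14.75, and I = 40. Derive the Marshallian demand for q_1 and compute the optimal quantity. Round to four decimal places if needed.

Linear utility — the consumer picks whichever good has higher MU/price: 2/2.55 = 0.7843 vs 3/14.75 = 0.2034.
q_1 gives more utility per dollar, so spend all income on q_1: q_1* = I/p_1, q_2* = 0.
Numerically: q_1* = 15.6863, q_2* = 0.

q_1* = 15.6863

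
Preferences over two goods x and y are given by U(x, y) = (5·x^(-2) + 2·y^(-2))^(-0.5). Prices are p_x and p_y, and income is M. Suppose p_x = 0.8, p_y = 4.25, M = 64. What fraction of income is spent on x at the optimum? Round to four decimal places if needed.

share on x = 0.3083

Substitute y = (y/x)·x into the budget: x* = M/(p_x + p_y·(y/x)).
Numerically y/x = 0.422267, so x* = 64/(0.8 + 4.25·0.422267) = 24.6663 and y* = 0.422267·24.6663 = 10.4158.
Expenditure on x: 0.8·24.6663 = 19.733; share = 0.3083.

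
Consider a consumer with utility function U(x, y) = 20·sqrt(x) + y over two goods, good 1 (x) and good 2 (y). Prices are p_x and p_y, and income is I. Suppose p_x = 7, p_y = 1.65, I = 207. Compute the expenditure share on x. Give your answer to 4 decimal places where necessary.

MU_x = 10/√x, MU_y = 1. Tangency: 10/√x = p_x/p_y.
Solve: √x = 10·p_y/p_x, so x*(p_x,p_y) = (10·p_y/p_x)², and y* = (I − p_x·x*)/p_y.
Plugging in: x* = (10·1.65/7)² = 5.5561, y* = 101.8831.
Expenditure on x: 7·5.5561 = 38.8929; share = 0.1879.

share on x = 0.1879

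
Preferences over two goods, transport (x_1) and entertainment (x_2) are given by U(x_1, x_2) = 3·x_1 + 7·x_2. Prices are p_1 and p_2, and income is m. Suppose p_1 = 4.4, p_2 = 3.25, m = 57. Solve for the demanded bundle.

Linear utility — the consumer picks whichever good has higher MU/price: 3/4.4 = 0.6818 vs 7/3.25 = 2.1538.
x_2 gives more utility per dollar, so spend all income on x_2: x_2* = m/p_2, x_1* = 0.
Numerically: x_1* = 0, x_2* = 17.5385.

x_1* = 0, x_2* = 17.5385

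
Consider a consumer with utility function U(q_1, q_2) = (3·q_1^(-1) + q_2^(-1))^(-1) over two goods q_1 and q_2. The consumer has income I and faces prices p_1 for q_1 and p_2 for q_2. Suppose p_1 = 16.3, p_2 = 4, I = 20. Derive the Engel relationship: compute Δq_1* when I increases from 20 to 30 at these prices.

Δq_1* = 0.4771

From the CES first-order condition, 3·(q_2/q_1)^(2) = p_1/p_2.
Hence q_2/q_1 = ((1/3)·p_1/p_2)^(1/(2)), i.e. raised to the 0.5 power.
With the ratio pinned down, the budget gives q_1* = I/(p_1 + p_2·(q_2/q_1)) and q_2* = (q_2/q_1)·q_1*.
Numerically q_2/q_1 = 1.165476, so q_1* = 20/(16.3 + 4·1.165476) = 0.9541.
At I' = 30: q_1* = 1.4312. Change: 1.4312 − 0.9541 = 0.4771.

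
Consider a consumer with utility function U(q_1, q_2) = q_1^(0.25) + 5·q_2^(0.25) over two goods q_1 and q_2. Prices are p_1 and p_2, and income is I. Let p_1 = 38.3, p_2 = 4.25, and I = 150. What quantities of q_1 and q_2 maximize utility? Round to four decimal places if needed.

q_1* = 0.2084, q_2* = 33.416

MU_q_1 ∝ q_1^(-0.75), MU_q_2 ∝ 5·q_2^(-0.75), so MRS = (1/5)·(q_2/q_1)^(0.75) = p_1/p_2.
Hence q_2/q_1 = (5·p_1/p_2)^(1/(0.75)), i.e. raised to the 4/3 power.
With the ratio pinned down, the budget gives q_1* = I/(p_1 + p_2·(q_2/q_1)) and q_2* = (q_2/q_1)·q_1*.
Numerically q_2/q_1 = 160.339231, so q_1* = 150/(38.3 + 4.25·160.339231) = 0.2084 and q_2* = 160.339231·0.2084 = 33.416.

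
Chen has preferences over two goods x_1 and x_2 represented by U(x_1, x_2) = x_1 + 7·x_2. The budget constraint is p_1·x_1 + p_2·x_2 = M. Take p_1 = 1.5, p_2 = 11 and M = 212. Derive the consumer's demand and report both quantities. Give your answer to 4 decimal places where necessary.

x_1* = 141.3333, x_2* = 0

Linear utility — the consumer picks whichever good has higher MU/price: 1/1.5 = 0.6667 vs 7/11 = 0.6364.
x_1 gives more utility per dollar, so spend all income on x_1: x_1* = M/p_1, x_2* = 0.
Numerically: x_1* = 141.3333, x_2* = 0.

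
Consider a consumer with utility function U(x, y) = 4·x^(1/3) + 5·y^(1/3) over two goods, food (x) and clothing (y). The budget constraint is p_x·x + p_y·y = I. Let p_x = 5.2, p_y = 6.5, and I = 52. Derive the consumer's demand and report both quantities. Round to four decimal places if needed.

x* = 4.4444, y* = 4.4444

MU_x ∝ 4·x^(-2/3), MU_y ∝ 5·y^(-2/3), so MRS = (4/5)·(y/x)^(2/3) = p_x/p_y.
Solve for the ratio: y/x = [(5/4)·p_x/p_y]^(1.5).
Substitute y = (y/x)·x into the budget: x* = I/(p_x + p_y·(y/x)).
Numerically y/x = 1, so x* = 52/(5.2 + 6.5·1) = 4.4444 and y* = 1·4.4444 = 4.4444.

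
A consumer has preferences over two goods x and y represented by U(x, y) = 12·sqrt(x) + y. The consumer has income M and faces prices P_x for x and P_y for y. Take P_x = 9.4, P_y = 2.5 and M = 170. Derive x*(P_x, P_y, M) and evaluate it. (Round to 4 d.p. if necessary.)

x* = 2.5464

Solve: √x = 6·P_y/P_x, so x*(P_x,P_y) = (6·P_y/P_x)², and y* = (M − P_x·x*)/P_y.
Plugging in: x* = (6·2.5/9.4)² = 2.5464.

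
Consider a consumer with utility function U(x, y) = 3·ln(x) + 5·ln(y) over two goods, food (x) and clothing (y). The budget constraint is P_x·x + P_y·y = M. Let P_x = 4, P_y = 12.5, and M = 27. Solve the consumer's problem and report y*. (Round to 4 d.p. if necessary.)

MU_x/MU_y = (3·y)/(5·x); tangency sets this equal to P_x/P_y.
So 3·P_y·y = 5·P_x·x; combined with the budget, a share 0.375 of income goes to x.
Demand: x*(P_x,P_y,M) = 0.375·M/P_x and y* = 0.625·M/P_y.
At P_x=4, P_y=12.5, M=27: y* = 0.625·27/12.5 = 1.35.

y* = 1.35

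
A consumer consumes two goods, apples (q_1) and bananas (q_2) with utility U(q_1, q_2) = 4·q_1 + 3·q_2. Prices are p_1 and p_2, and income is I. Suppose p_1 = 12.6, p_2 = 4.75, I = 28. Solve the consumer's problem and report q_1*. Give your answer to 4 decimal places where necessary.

Linear utility — the consumer picks whichever good has higher MU/price: 4/12.6 = 0.3175 vs 3/4.75 = 0.6316.
q_2 gives more utility per dollar, so spend all income on q_2: q_2* = I/p_2, q_1* = 0.
Numerically: q_1* = 0, q_2* = 5.8947.

q_1* = 0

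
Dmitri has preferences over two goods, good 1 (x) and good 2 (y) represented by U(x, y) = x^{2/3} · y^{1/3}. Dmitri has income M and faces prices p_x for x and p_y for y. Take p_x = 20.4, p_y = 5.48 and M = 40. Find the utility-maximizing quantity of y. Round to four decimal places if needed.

The MRS is 2·y/x. Set MRS = p_x/p_y.
So 2/3·p_y·y = 1/3·p_x·x; combined with the budget, a share 2/3 of income goes to x.
Demand: x*(p_x,p_y,M) = 2/3·M/p_x and y* = 1/3·M/p_y.
At p_x=20.4, p_y=5.48, M=40: y* = 1/3·40/5.48 = 2.4331.

y* = 2.4331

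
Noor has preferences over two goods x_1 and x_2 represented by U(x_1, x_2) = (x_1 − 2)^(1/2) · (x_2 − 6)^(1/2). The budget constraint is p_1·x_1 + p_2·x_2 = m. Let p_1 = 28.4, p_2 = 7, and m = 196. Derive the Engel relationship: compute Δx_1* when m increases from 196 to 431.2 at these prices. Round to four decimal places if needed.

Δx_1* = 4.1408

Discretionary income = 196 − 2·28.4 − 6·7 = 97.2; x_1* = 2 + 0.5·97.2/28.4 = 3.7113.
At m' = 431.2: x_1* = 7.8521. Change: 7.8521 − 3.7113 = 4.1408.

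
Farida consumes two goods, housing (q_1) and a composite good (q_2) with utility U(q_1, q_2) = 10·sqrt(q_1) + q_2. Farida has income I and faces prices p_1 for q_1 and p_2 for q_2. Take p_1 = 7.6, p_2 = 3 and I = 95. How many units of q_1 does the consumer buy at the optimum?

Solve: √q_1 = 5·p_2/p_1, so q_1*(p_1,p_2) = (5·p_2/p_1)², and q_2* = (I − p_1·q_1*)/p_2.
Plugging in: q_1* = (5·3/7.6)² = 3.8954.

q_1* = 3.8954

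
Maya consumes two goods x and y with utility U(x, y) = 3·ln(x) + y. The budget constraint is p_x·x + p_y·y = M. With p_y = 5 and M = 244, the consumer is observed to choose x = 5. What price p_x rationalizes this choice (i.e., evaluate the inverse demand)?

MU_x = 3/x, MU_y = 1. Tangency: 3/x = p_x/p_y.
So x*(p_x,p_y) = 3·p_y/p_x, independent of income; and y* = (M − 3·p_y)/p_y.
Set x* = 5 in the demand function and solve for p_x: p_x = 3.

p_x = 3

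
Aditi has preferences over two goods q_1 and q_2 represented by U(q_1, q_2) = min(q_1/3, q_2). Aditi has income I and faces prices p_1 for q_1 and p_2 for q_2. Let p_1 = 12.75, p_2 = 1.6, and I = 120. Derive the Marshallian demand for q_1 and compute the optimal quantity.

q_1* = 9.0339

With perfect complements, no substitution: consume in ratio q_1:q_2 = 3:1.
Budget: p_1·q_1 + p_2·(1/3)·q_1 = I, so (3·p_1 + p_2)·q_1 = 3·I.
Demand: q_1*(p_1,p_2,I) = 3·I/(3·p_1 + p_2), q_2* = I/(3·p_1 + p_2).
Here 3·12.75 + 1.6 = 39.85, giving q_1* = 9.0339.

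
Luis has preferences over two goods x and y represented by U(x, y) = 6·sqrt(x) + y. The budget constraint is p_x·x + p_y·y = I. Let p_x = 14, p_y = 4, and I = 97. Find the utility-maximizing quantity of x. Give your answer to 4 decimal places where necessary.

Set MRS = p_x/p_y: 3·x^(−1/2) = p_x/p_y.
Solve: √x = 3·p_y/p_x, so x*(p_x,p_y) = (3·p_y/p_x)², and y* = (I − p_x·x*)/p_y.
Plugging in: x* = (3·4/14)² = 0.7347.

x* = 0.7347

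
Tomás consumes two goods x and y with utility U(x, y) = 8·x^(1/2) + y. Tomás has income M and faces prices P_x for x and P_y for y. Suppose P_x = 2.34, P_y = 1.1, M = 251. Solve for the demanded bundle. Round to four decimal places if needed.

Set MRS = P_x/P_y: 4·x^(−1/2) = P_x/P_y.
Solve: √x = 4·P_y/P_x, so x*(P_x,P_y) = (4·P_y/P_x)², and y* = (M − P_x·x*)/P_y.
Plugging in: x* = (4·1.1/2.34)² = 3.5357, y* = 220.6605.

x* = 3.5357, y* = 220.6605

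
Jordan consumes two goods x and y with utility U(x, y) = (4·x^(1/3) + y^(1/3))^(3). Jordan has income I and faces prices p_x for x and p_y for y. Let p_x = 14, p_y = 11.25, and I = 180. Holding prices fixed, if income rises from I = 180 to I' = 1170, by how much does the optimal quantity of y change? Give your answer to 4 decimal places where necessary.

Δy* = 10.7693

From the CES first-order condition, 4·(y/x)^(2/3) = p_x/p_y.
Hence y/x = ((1/4)·p_x/p_y)^(1/(2/3)), i.e. raised to the 1.5 power.
With the ratio pinned down, the budget gives x* = I/(p_x + p_y·(y/x)) and y* = (y/x)·x*.
Numerically y/x = 0.173529, so x* = 180/(14 + 11.25·0.173529) = 11.2837 and y* = 0.173529·11.2837 = 1.9581.
At I' = 1170: y* = 12.7274. Change: 12.7274 − 1.9581 = 10.7693.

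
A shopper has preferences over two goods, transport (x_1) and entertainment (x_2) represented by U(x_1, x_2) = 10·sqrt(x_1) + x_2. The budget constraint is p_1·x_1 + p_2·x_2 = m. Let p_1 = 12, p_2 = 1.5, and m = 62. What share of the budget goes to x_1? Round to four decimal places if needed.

MU_x_1 = 5/√x_1, MU_x_2 = 1. Tangency: 5/√x_1 = p_1/p_2.
Thus x_1* = (5·p_2/p_1)² — independent of m — with the rest of income spent on x_2.
Plugging in: x_1* = (5·1.5/12)² = 0.3906, x_2* = 38.2083.
Expenditure on x_1: 12·0.3906 = 4.6875; share = 0.0756.

share on x_1 = 0.0756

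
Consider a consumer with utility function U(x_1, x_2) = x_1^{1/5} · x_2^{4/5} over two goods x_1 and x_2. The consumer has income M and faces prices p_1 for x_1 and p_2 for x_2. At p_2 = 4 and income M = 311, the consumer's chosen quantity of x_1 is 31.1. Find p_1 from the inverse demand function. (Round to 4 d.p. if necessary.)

The MRS is (1/4)·x_2/x_1. Set MRS = p_1/p_2.
Rearranging, p_2·x_2 = 4·p_1·x_1. Substituting into the budget gives p_1·x_1·(1 + 4) = M.
Demand: x_1*(p_1,p_2,M) = 0.2·M/p_1 and x_2* = 0.8·M/p_2.
Set x_1* = 31.1 in the demand function and solve for p_1: p_1 = 2.

p_1 = 2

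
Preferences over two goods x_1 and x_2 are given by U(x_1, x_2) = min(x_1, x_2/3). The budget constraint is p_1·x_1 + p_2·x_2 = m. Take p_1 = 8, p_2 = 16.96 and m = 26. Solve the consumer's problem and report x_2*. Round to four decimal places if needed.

x_2* = 1.3247

With perfect complements, no substitution: consume in ratio x_1:x_2 = 1:3.
Budget: p_1·x_1 + p_2·3·x_1 = m, so (p_1 + 3·p_2)·x_1 = m.
Demand: x_1*(p_1,p_2,m) = m/(p_1 + 3·p_2), x_2* = 3·m/(p_1 + 3·p_2).
Here 8 + 3·16.96 = 58.88, giving x_2* = 1.3247.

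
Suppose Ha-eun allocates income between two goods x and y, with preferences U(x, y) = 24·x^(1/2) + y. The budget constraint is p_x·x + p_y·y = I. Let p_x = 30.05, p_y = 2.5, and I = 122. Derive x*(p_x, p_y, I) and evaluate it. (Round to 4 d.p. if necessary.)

Set MRS = p_x/p_y: 12·x^(−1/2) = p_x/p_y.
Solve: √x = 12·p_y/p_x, so x*(p_x,p_y) = (12·p_y/p_x)², and y* = (I − p_x·x*)/p_y.
Plugging in: x* = (12·2.5/30.05)² = 0.9967.

x* = 0.9967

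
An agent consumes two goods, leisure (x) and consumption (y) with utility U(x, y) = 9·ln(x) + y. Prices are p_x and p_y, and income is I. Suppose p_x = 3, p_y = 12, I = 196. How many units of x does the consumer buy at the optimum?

So x*(p_x,p_y) = 9·p_y/p_x, independent of income; and y* = (I − 9·p_y)/p_y.
At the given prices: x* = 9·12/3 = 36.

x* = 36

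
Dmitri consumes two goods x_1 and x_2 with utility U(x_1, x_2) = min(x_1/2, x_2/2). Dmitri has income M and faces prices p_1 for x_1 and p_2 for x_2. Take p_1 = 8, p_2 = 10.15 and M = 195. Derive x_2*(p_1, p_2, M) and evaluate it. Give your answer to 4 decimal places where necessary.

With perfect complements, no substitution: consume in ratio x_1:x_2 = 2:2.
Budget: p_1·x_1 + p_2·x_1 = M, so (2·p_1 + 2·p_2)·x_1 = 2·M.
Demand: x_1*(p_1,p_2,M) = 2·M/(2·p_1 + 2·p_2), x_2* = 2·M/(2·p_1 + 2·p_2).
Here 2·8 + 2·10.15 = 36.3, giving x_2* = 10.7438.

x_2* = 10.7438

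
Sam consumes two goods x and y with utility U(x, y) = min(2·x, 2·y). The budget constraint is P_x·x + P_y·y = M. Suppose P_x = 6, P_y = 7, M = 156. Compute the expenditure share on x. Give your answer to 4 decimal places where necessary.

Leontief preferences: the optimum is at the kink where x/2 = y/2, i.e. y = x.
Budget: P_x·x + P_y·x = M, so (2·P_x + 2·P_y)·x = 2·M.
Demand: x*(P_x,P_y,M) = 2·M/(2·P_x + 2·P_y), y* = 2·M/(2·P_x + 2·P_y).
Here 2·6 + 2·7 = 26, giving x* = 12 and y* = 12.
Expenditure on x: 6·12 = 72; share = 0.4615.

share on x = 0.4615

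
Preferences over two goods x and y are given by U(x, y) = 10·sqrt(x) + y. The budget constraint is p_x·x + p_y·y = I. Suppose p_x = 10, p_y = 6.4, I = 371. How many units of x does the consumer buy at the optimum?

x* = 10.24

Set MRS = p_x/p_y: 5·x^(−1/2) = p_x/p_y.
Solve: √x = 5·p_y/p_x, so x*(p_x,p_y) = (5·p_y/p_x)², and y* = (I − p_x·x*)/p_y.
Plugging in: x* = (5·6.4/10)² = 10.24.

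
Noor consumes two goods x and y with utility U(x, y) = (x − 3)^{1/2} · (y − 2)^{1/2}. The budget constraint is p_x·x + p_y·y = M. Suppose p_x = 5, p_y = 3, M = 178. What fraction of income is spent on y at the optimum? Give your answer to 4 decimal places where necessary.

share on y = 0.4747

MRS = (y−2)/(x−3). Tangency with p_x/p_y gives y−2 = (p_x/p_y)·(x−3).
Substituting into the budget: x* = 3 + 0.5·(M − 3·p_x − 2·p_y)/p_x, and y* = 2 + 0.5·(…)/p_y.
Discretionary income = 178 − 3·5 − 2·3 = 157; x* = 3 + 0.5·157/5 = 18.7; y* = 2 + 0.5·157/3 = 28.1667.
Expenditure on y: 3·28.1667 = 84.5; share = 0.4747.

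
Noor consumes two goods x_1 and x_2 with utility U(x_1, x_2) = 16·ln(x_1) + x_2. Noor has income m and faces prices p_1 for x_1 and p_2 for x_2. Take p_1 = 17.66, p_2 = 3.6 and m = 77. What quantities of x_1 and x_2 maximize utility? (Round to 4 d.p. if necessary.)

x_1* = 3.2616, x_2* = 5.3889

So x_1*(p_1,p_2) = 16·p_2/p_1, independent of income; and x_2* = (m − 16·p_2)/p_2.
At the given prices: x_1* = 16·3.6/17.66 = 3.2616, and x_2* = 5.3889.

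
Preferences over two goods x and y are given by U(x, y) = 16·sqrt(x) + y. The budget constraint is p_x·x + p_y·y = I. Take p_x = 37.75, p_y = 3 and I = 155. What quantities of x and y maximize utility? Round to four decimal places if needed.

x* = 0.4042, y* = 46.5806

Utility is quasi-linear in y; the FOC for x is 8/√x = p_x/p_y.
Solve: √x = 8·p_y/p_x, so x*(p_x,p_y) = (8·p_y/p_x)², and y* = (I − p_x·x*)/p_y.
Plugging in: x* = (8·3/37.75)² = 0.4042, y* = 46.5806.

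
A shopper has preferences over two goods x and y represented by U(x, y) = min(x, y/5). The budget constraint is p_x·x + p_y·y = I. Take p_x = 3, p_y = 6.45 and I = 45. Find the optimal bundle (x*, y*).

Leontief preferences: the optimum is at the kink where x/1 = y/5, i.e. y = 5·x.
Budget: p_x·x + p_y·5·x = I, so (p_x + 5·p_y)·x = I.
Demand: x*(p_x,p_y,I) = I/(p_x + 5·p_y), y* = 5·I/(p_x + 5·p_y).
Here 3 + 5·6.45 = 35.25, giving x* = 1.2766 and y* = 6.383.

x* = 1.2766, y* = 6.383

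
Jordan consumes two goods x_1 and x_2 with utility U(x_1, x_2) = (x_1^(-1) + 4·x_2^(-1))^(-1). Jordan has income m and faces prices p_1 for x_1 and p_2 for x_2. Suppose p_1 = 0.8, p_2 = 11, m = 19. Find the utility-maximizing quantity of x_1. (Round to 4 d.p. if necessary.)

With the ratio pinned down, the budget gives x_1* = m/(p_1 + p_2·(x_2/x_1)) and x_2* = (x_2/x_1)·x_1*.
Numerically x_2/x_1 = 0.53936, so x_1* = 19/(0.8 + 11·0.53936) = 2.8219.

x_1* = 2.8219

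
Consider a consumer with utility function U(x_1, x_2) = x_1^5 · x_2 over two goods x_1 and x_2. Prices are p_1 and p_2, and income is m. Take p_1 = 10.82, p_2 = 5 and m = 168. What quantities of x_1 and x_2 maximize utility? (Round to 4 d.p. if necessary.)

The MRS is 5·x_2/x_1. Set MRS = p_1/p_2.
Rearranging, p_2·x_2 = (1/5)·p_1·x_1. Substituting into the budget gives p_1·x_1·(1 + (1/5)) = m.
Demand: x_1*(p_1,p_2,m) = 5/6·m/p_1 and x_2* = 1/6·m/p_2.
At p_1=10.82, p_2=5, m=168: x_1* = 5/6·168/10.82 = 12.939, x_2* = 5.6.

x_1* = 12.939, x_2* = 5.6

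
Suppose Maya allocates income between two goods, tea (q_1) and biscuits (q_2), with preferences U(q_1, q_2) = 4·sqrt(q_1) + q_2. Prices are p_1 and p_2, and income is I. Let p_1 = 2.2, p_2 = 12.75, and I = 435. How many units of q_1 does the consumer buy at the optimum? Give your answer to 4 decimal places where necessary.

q_1* = 134.3492

MU_q_1 = 2/√q_1, MU_q_2 = 1. Tangency: 2/√q_1 = p_1/p_2.
Solve: √q_1 = 2·p_2/p_1, so q_1*(p_1,p_2) = (2·p_2/p_1)², and q_2* = (I − p_1·q_1*)/p_2.
Plugging in: q_1* = (2·12.75/2.2)² = 134.3492.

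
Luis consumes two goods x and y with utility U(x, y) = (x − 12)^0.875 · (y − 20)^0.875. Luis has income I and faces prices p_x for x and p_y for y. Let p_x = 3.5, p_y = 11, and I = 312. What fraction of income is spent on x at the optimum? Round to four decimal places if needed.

MRS = (y−20)/(x−12). Tangency with p_x/p_y gives y−20 = (p_x/p_y)·(x−12).
After buying the subsistence bundle (12, 20), a share 0.5 of the remaining income goes to x: x* = 12 + 0.5·(I − 12p_x − 20p_y)/p_x.
Discretionary income = 312 − 12·3.5 − 20·11 = 50; x* = 12 + 0.5·50/3.5 = 19.1429; y* = 20 + 0.5·50/11 = 22.2727.
Expenditure on x: 3.5·19.1429 = 67; share = 0.2147.

share on x = 0.2147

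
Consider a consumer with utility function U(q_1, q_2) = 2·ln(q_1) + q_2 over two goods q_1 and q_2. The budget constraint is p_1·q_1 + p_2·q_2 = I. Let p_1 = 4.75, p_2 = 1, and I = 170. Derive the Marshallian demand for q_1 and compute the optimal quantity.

q_1* = 0.4211

Set MRS = p_1/p_2: (2/q_1)/1 = p_1/p_2.
So q_1*(p_1,p_2) = 2·p_2/p_1, independent of income; and q_2* = (I − 2·p_2)/p_2.
At the given prices: q_1* = 2·1/4.75 = 0.4211.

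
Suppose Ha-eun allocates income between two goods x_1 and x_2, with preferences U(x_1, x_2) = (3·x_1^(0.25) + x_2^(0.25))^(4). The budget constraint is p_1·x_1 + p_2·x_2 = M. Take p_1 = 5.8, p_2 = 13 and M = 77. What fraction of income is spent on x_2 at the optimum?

share on x_2 = 0.1501

MRS = MU_x_1/MU_x_2 = 3·(x_2/x_1)^(0.75). Set equal to p_1/p_2.
Solve for the ratio: x_2/x_1 = [(1/3)·p_1/p_2]^(4/3).
With the ratio pinned down, the budget gives x_1* = M/(p_1 + p_2·(x_2/x_1)) and x_2* = (x_2/x_1)·x_1*.
Numerically x_2/x_1 = 0.078792, so x_1* = 77/(5.8 + 13·0.078792) = 11.2832 and x_2* = 0.078792·11.2832 = 0.889.
Expenditure on x_2: 13·0.889 = 11.5574; share = 0.1501.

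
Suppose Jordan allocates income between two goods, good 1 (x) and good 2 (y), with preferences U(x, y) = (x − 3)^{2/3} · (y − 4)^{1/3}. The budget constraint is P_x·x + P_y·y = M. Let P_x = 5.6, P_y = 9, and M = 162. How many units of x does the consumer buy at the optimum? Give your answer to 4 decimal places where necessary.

This is Cobb-Douglas in (x−3, y−4): tangency gives 2/3·P_y·(y−4) = 1/3·P_x·(x−3).
After buying the subsistence bundle (3, 4), a share 2/3 of the remaining income goes to x: x* = 3 + 2/3·(M − 3P_x − 4P_y)/P_x.
Discretionary income = 162 − 3·5.6 − 4·9 = 109.2; x* = 3 + 2/3·109.2/5.6 = 16.

x* = 16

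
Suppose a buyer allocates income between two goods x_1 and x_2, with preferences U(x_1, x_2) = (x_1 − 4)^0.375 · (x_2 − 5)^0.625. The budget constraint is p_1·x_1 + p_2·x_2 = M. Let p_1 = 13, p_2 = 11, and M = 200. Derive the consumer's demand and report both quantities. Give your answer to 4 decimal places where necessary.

x_1* = 6.6827, x_2* = 10.2841

Let x_1' = x_1−4, x_2' = x_2−5. MRS = (3/5)·x_2'/x_1' = p_1/p_2.
Substituting into the budget: x_1* = 4 + 0.375·(M − 4·p_1 − 5·p_2)/p_1, and x_2* = 5 + 0.625·(…)/p_2.
Discretionary income = 200 − 4·13 − 5·11 = 93; x_1* = 4 + 0.375·93/13 = 6.6827; x_2* = 5 + 0.625·93/11 = 10.2841.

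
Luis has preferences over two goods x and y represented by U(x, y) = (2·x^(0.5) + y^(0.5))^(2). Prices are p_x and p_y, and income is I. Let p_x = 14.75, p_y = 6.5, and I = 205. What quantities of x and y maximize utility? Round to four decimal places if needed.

x* = 8.8676, y* = 11.4158

MRS = MU_x/MU_y = 2·(y/x)^(0.5). Set equal to p_x/p_y.
Solve for the ratio: y/x = [(1/2)·p_x/p_y]^(2).
With the ratio pinned down, the budget gives x* = I/(p_x + p_y·(y/x)) and y* = (y/x)·x*.
Numerically y/x = 1.287352, so x* = 205/(14.75 + 6.5·1.287352) = 8.8676 and y* = 1.287352·8.8676 = 11.4158.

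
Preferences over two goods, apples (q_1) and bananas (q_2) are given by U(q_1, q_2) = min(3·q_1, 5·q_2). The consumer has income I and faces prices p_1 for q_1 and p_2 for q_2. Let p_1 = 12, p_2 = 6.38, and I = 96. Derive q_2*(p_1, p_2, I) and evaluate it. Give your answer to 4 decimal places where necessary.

Leontief preferences: the optimum is at the kink where q_1/5 = q_2/3, i.e. q_2 = (3/5)·q_1.
Budget: p_1·q_1 + p_2·(3/5)·q_1 = I, so (5·p_1 + 3·p_2)·q_1 = 5·I.
Demand: q_1*(p_1,p_2,I) = 5·I/(5·p_1 + 3·p_2), q_2* = 3·I/(5·p_1 + 3·p_2).
Here 5·12 + 3·6.38 = 79.14, giving q_2* = 3.6391.

q_2* = 3.6391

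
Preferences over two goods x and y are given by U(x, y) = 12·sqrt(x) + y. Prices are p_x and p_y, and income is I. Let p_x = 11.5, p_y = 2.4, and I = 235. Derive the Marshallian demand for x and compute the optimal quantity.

Set MRS = p_x/p_y: 6·x^(−1/2) = p_x/p_y.
Thus x* = (6·p_y/p_x)² — independent of I — with the rest of income spent on y.
Plugging in: x* = (6·2.4/11.5)² = 1.5679.

x* = 1.5679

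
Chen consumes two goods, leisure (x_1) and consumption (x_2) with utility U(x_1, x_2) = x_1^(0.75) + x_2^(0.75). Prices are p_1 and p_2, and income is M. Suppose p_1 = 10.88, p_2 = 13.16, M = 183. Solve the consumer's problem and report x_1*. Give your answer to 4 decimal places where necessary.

x_1* = 10.7469

From the CES first-order condition, (x_2/x_1)^(0.25) = p_1/p_2.
Solve for the ratio: x_2/x_1 = [p_1/p_2]^(4).
Substitute x_2 = (x_2/x_1)·x_1 into the budget: x_1* = M/(p_1 + p_2·(x_2/x_1)).
Numerically x_2/x_1 = 0.467188, so x_1* = 183/(10.88 + 13.16·0.467188) = 10.7469.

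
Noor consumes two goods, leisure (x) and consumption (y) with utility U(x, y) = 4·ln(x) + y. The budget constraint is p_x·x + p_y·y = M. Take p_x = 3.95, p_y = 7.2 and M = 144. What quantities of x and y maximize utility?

x* = 7.2911, y* = 16

MU_x = 4/x, MU_y = 1. Tangency: 4/x = p_x/p_y.
So x*(p_x,p_y) = 4·p_y/p_x, independent of income; and y* = (M − 4·p_y)/p_y.
At the given prices: x* = 4·7.2/3.95 = 7.2911, and y* = 16.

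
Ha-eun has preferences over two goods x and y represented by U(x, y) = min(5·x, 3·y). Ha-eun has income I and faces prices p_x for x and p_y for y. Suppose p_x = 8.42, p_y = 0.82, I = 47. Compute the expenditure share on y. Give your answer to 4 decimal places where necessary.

With perfect complements, no substitution: consume in ratio x:y = 3:5.
Budget: p_x·x + p_y·(5/3)·x = I, so (3·p_x + 5·p_y)·x = 3·I.
Demand: x*(p_x,p_y,I) = 3·I/(3·p_x + 5·p_y), y* = 5·I/(3·p_x + 5·p_y).
Here 3·8.42 + 5·0.82 = 29.36, giving x* = 4.8025 and y* = 8.0041.
Expenditure on y: 0.82·8.0041 = 6.5634; share = 0.1396.

share on y = 0.1396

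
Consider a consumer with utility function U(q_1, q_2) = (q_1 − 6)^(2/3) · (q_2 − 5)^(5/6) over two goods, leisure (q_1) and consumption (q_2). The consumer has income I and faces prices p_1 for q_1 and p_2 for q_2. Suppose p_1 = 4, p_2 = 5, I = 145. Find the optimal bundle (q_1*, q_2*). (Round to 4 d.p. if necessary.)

q_1* = 16.6667, q_2* = 15.6667

Let q_1' = q_1−6, q_2' = q_2−5. MRS = (4/5)·q_2'/q_1' = p_1/p_2.
Substituting into the budget: q_1* = 6 + 4/9·(I − 6·p_1 − 5·p_2)/p_1, and q_2* = 5 + 5/9·(…)/p_2.
Discretionary income = 145 − 6·4 − 5·5 = 96; q_1* = 6 + 4/9·96/4 = 16.6667; q_2* = 5 + 5/9·96/5 = 15.6667.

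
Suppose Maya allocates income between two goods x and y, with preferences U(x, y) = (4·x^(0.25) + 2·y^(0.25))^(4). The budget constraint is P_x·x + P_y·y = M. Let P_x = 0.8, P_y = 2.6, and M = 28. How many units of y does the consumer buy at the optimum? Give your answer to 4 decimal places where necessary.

MRS = MU_x/MU_y = 2·(y/x)^(0.75). Set equal to P_x/P_y.
Solve for the ratio: y/x = [(1/2)·P_x/P_y]^(4/3).
With the ratio pinned down, the budget gives x* = M/(P_x + P_y·(y/x)) and y* = (y/x)·x*.
Numerically y/x = 0.082436, so x* = 28/(0.8 + 2.6·0.082436) = 27.6043 and y* = 0.082436·27.6043 = 2.2756.

y* = 2.2756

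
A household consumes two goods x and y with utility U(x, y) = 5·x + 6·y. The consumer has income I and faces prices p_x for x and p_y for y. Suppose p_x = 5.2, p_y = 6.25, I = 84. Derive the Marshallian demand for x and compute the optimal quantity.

Linear utility — the consumer picks whichever good has higher MU/price: 5/5.2 = 0.9615 vs 6/6.25 = 0.96.
x gives more utility per dollar, so spend all income on x: x* = I/p_x, y* = 0.
Numerically: x* = 16.1538, y* = 0.

x* = 16.1538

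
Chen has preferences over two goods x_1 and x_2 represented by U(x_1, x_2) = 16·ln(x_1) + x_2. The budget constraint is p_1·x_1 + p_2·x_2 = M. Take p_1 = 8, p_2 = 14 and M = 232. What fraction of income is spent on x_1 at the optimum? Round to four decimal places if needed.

share on x_1 = 0.9655

Set MRS = p_1/p_2: (16/x_1)/1 = p_1/p_2.
So x_1*(p_1,p_2) = 16·p_2/p_1, independent of income; and x_2* = (M − 16·p_2)/p_2.
At the given prices: x_1* = 16·14/8 = 28, and x_2* = 0.5714.
Expenditure on x_1: 8·28 = 224; share = 0.9655.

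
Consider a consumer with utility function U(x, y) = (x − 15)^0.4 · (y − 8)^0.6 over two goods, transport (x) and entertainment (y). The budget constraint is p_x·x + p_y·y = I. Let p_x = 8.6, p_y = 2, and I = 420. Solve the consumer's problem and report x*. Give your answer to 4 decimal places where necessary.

x* = 27.7907

This is Cobb-Douglas in (x−15, y−8): tangency gives 0.4·p_y·(y−8) = 0.6·p_x·(x−15).
After buying the subsistence bundle (15, 8), a share 0.4 of the remaining income goes to x: x* = 15 + 0.4·(I − 15p_x − 8p_y)/p_x.
Discretionary income = 420 − 15·8.6 − 8·2 = 275; x* = 15 + 0.4·275/8.6 = 27.7907.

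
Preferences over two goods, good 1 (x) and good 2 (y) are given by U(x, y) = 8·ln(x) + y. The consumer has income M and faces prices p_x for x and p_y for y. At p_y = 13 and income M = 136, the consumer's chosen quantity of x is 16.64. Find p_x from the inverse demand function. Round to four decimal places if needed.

p_x = 6.25

Set MRS = p_x/p_y: (8/x)/1 = p_x/p_y.
So x*(p_x,p_y) = 8·p_y/p_x, independent of income; and y* = (M − 8·p_y)/p_y.
Set x* = 16.64 in the demand function and solve for p_x: p_x = 6.25.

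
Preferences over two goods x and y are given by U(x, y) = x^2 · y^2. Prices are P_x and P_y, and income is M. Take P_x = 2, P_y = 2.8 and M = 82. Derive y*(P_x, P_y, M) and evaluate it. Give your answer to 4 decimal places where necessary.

y* = 14.6429

Tangency: MRS = y/x = P_x/P_y.
Rearranging, P_y·y = P_x·x. Substituting into the budget gives P_x·x·(1 + 1) = M.
Demand: x*(P_x,P_y,M) = 0.5·M/P_x and y* = 0.5·M/P_y.
At P_x=2, P_y=2.8, M=82: y* = 0.5·82/2.8 = 14.6429.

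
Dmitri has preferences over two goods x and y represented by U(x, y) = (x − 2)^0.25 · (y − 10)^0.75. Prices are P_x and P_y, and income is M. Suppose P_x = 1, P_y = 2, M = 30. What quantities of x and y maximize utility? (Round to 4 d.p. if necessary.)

After buying the subsistence bundle (2, 10), a share 0.25 of the remaining income goes to x: x* = 2 + 0.25·(M − 2P_x − 10P_y)/P_x.
Discretionary income = 30 − 2·1 − 10·2 = 8; x* = 2 + 0.25·8/1 = 4; y* = 10 + 0.75·8/2 = 13.

x* = 4, y* = 13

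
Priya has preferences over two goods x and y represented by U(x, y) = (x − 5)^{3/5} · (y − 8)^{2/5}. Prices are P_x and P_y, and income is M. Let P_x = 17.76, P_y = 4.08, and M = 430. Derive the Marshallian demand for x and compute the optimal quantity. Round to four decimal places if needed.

Discretionary income = 430 − 5·17.76 − 8·4.08 = 308.56; x* = 5 + 0.6·308.56/17.76 = 15.4243.

x* = 15.4243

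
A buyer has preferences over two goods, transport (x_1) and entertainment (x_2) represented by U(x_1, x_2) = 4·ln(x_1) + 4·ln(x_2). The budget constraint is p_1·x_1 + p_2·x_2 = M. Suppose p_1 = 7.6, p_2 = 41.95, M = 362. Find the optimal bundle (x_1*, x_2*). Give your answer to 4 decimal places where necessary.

MU_x_1/MU_x_2 = (4·x_2)/(4·x_1); tangency sets this equal to p_1/p_2.
Rearranging, p_2·x_2 = p_1·x_1. Substituting into the budget gives p_1·x_1·(1 + 1) = M.
Demand: x_1*(p_1,p_2,M) = 0.5·M/p_1 and x_2* = 0.5·M/p_2.
At p_1=7.6, p_2=41.95, M=362: x_1* = 0.5·362/7.6 = 23.8158, x_2* = 4.3147.

x_1* = 23.8158, x_2* = 4.3147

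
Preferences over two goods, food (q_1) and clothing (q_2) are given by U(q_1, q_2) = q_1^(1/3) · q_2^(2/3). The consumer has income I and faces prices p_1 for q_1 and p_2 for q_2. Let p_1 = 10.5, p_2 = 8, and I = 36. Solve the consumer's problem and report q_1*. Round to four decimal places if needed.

The MRS is (1/2)·q_2/q_1. Set MRS = p_1/p_2.
So 1/3·p_2·q_2 = 2/3·p_1·q_1; combined with the budget, a share 1/3 of income goes to q_1.
Demand: q_1*(p_1,p_2,I) = 1/3·I/p_1 and q_2* = 2/3·I/p_2.
At p_1=10.5, p_2=8, I=36: q_1* = 1/3·36/10.5 = 1.1429.

q_1* = 1.1429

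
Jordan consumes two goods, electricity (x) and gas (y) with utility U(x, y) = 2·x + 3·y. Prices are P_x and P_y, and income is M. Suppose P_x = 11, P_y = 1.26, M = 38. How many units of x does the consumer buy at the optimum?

x* = 0

Linear utility — the consumer picks whichever good has higher MU/price: 2/11 = 0.1818 vs 3/1.26 = 2.381.
y gives more utility per dollar, so spend all income on y: y* = M/P_y, x* = 0.
Numerically: x* = 0, y* = 30.1587.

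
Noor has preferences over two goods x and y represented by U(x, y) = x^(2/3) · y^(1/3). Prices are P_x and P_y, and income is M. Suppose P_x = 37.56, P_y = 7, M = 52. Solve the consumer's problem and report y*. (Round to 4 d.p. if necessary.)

y* = 2.4762

Tangency: MRS = 2·y/x = P_x/P_y.
So 2/3·P_y·y = 1/3·P_x·x; combined with the budget, a share 2/3 of income goes to x.
Demand: x*(P_x,P_y,M) = 2/3·M/P_x and y* = 1/3·M/P_y.
At P_x=37.56, P_y=7, M=52: y* = 1/3·52/7 = 2.4762.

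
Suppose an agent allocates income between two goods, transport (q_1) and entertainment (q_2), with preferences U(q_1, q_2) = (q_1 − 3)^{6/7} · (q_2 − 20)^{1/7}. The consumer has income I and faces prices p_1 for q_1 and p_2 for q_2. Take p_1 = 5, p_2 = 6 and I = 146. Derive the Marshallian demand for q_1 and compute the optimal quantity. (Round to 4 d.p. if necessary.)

q_1* = 4.8857

MRS = 6·(q_2−20)/(q_1−3). Tangency with p_1/p_2 gives q_2−20 = (1/6)·(p_1/p_2)·(q_1−3).
Substituting into the budget: q_1* = 3 + 6/7·(I − 3·p_1 − 20·p_2)/p_1, and q_2* = 20 + 1/7·(…)/p_2.
Discretionary income = 146 − 3·5 − 20·6 = 11; q_1* = 3 + 6/7·11/5 = 4.8857.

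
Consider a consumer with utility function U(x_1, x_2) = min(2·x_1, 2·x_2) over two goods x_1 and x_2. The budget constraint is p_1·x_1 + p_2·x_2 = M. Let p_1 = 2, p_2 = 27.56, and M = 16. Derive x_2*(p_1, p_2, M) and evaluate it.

With perfect complements, no substitution: consume in ratio x_1:x_2 = 2:2.
Budget: p_1·x_1 + p_2·x_1 = M, so (2·p_1 + 2·p_2)·x_1 = 2·M.
Demand: x_1*(p_1,p_2,M) = 2·M/(2·p_1 + 2·p_2), x_2* = 2·M/(2·p_1 + 2·p_2).
Here 2·2 + 2·27.56 = 59.12, giving x_2* = 0.5413.

x_2* = 0.5413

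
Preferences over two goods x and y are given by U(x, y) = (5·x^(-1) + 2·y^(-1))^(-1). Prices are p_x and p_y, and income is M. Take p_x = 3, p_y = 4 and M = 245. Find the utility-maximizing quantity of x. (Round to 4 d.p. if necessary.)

x* = 47.1981

With the ratio pinned down, the budget gives x* = M/(p_x + p_y·(y/x)) and y* = (y/x)·x*.
Numerically y/x = 0.547723, so x* = 245/(3 + 4·0.547723) = 47.1981.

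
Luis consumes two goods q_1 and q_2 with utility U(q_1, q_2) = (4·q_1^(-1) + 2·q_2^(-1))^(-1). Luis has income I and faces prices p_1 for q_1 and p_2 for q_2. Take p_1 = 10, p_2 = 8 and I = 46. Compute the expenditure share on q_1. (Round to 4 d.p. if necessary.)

MU_q_1 ∝ 4·q_1^(-2), MU_q_2 ∝ 2·q_2^(-2), so MRS = 2·(q_2/q_1)^(2) = p_1/p_2.
Solve for the ratio: q_2/q_1 = [(1/2)·p_1/p_2]^(0.5).
Substitute q_2 = (q_2/q_1)·q_1 into the budget: q_1* = I/(p_1 + p_2·(q_2/q_1)).
Numerically q_2/q_1 = 0.790569, so q_1* = 46/(10 + 8·0.790569) = 2.8178 and q_2* = 0.790569·2.8178 = 2.2277.
Expenditure on q_1: 10·2.8178 = 28.1784; share = 0.6126.

share on q_1 = 0.6126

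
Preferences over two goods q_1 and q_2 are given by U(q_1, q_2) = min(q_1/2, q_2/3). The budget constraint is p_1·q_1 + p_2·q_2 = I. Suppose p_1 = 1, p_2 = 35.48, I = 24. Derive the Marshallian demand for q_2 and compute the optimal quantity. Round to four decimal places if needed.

With perfect complements, no substitution: consume in ratio q_1:q_2 = 2:3.
Budget: p_1·q_1 + p_2·(3/2)·q_1 = I, so (2·p_1 + 3·p_2)·q_1 = 2·I.
Demand: q_1*(p_1,p_2,I) = 2·I/(2·p_1 + 3·p_2), q_2* = 3·I/(2·p_1 + 3·p_2).
Here 2·1 + 3·35.48 = 108.44, giving q_2* = 0.664.

q_2* = 0.664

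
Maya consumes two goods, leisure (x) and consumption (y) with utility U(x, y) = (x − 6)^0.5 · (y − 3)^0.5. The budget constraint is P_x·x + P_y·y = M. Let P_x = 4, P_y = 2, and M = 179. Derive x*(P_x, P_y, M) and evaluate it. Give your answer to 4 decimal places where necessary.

x* = 24.625

After buying the subsistence bundle (6, 3), a share 0.5 of the remaining income goes to x: x* = 6 + 0.5·(M − 6P_x − 3P_y)/P_x.
Discretionary income = 179 − 6·4 − 3·2 = 149; x* = 6 + 0.5·149/4 = 24.625.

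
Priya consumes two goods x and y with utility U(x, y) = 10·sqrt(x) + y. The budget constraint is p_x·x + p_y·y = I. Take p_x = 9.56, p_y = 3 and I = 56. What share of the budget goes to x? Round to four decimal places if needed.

Utility is quasi-linear in y; the FOC for x is 5/√x = p_x/p_y.
Thus x* = (5·p_y/p_x)² — independent of I — with the rest of income spent on y.
Plugging in: x* = (5·3/9.56)² = 2.4619, y* = 10.8215.
Expenditure on x: 9.56·2.4619 = 23.5356; share = 0.4203.

share on x = 0.4203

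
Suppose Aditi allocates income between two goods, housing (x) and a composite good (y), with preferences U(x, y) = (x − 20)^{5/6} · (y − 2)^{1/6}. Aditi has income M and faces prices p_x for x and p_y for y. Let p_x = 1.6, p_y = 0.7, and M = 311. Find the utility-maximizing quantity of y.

MRS = 5·(y−2)/(x−20). Tangency with p_x/p_y gives y−2 = (1/5)·(p_x/p_y)·(x−20).
After buying the subsistence bundle (20, 2), a share 5/6 of the remaining income goes to x: x* = 20 + 5/6·(M − 20p_x − 2p_y)/p_x.
Discretionary income = 311 − 20·1.6 − 2·0.7 = 277.6; y* = 2 + 1/6·277.6/0.7 = 68.0952.

y* = 68.0952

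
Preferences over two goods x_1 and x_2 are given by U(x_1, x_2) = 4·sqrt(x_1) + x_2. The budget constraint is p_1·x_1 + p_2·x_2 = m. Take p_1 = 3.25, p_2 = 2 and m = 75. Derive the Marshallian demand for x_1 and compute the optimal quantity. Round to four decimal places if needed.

Plugging in: x_1* = (2·2/3.25)² = 1.5148.

x_1* = 1.5148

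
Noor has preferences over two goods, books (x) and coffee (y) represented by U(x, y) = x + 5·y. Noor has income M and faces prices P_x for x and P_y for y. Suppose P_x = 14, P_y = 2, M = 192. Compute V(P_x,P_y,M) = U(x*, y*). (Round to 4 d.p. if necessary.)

V = 480

Perfect substitutes: compare marginal utility per dollar. 1/P_x vs 5/P_y → 0.0714 vs 2.5.
y gives more utility per dollar, so spend all income on y: y* = M/P_y, x* = 0.
Numerically: x* = 0, y* = 96.
Utility at the optimum: U(0, 96) = 480.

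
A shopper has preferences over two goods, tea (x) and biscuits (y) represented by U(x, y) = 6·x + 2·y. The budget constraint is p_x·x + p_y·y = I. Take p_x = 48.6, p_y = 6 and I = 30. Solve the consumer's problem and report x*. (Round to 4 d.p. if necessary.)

x* = 0

Linear utility — the consumer picks whichever good has higher MU/price: 6/48.6 = 0.1235 vs 2/6 = 0.3333.
y gives more utility per dollar, so spend all income on y: y* = I/p_y, x* = 0.
Numerically: x* = 0, y* = 5.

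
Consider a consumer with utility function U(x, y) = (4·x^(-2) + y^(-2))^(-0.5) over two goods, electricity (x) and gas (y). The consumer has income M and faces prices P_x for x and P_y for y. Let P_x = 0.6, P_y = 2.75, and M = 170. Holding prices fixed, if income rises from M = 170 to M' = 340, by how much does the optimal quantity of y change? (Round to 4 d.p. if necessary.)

Δy* = 39.242

MU_x ∝ 4·x^(-3), MU_y ∝ y^(-3), so MRS = 4·(y/x)^(3) = P_x/P_y.
Solve for the ratio: y/x = [(1/4)·P_x/P_y]^(1/3).
With the ratio pinned down, the budget gives x* = M/(P_x + P_y·(y/x)) and y* = (y/x)·x*.
Numerically y/x = 0.379245, so x* = 170/(0.6 + 2.75·0.379245) = 103.4741 and y* = 0.379245·103.4741 = 39.242.
At M' = 340: y* = 78.484. Change: 78.484 − 39.242 = 39.242.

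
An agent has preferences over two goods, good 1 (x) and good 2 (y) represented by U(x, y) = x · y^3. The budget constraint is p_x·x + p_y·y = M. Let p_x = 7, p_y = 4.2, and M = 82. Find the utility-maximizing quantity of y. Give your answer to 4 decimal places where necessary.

The MRS is (1/3)·y/x. Set MRS = p_x/p_y.
Rearranging, p_y·y = 3·p_x·x. Substituting into the budget gives p_x·x·(1 + 3) = M.
Demand: x*(p_x,p_y,M) = 0.25·M/p_x and y* = 0.75·M/p_y.
At p_x=7, p_y=4.2, M=82: y* = 0.75·82/4.2 = 14.6429.

y* = 14.6429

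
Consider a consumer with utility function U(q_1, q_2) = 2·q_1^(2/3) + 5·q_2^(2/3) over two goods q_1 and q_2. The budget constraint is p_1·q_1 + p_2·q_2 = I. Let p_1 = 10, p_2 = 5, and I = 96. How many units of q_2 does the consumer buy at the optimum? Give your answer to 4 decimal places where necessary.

From the CES first-order condition, (2/5)·(q_2/q_1)^(1/3) = p_1/p_2.
Solve for the ratio: q_2/q_1 = [(5/2)·p_1/p_2]^(3).
With the ratio pinned down, the budget gives q_1* = I/(p_1 + p_2·(q_2/q_1)) and q_2* = (q_2/q_1)·q_1*.
Numerically q_2/q_1 = 125, so q_1* = 96/(10 + 5·125) = 0.1512 and q_2* = 125·0.1512 = 18.8976.

q_2* = 18.8976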